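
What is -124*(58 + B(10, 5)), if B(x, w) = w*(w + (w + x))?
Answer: -19592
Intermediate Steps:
B(x, w) = w*(x + 2*w)
-124*(58 + B(10, 5)) = -124*(58 + 5*(10 + 2*5)) = -124*(58 + 5*(10 + 10)) = -124*(58 + 5*20) = -124*(58 + 100) = -124*158 = -19592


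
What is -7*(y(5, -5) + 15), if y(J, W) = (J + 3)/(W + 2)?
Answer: -259/3 ≈ -86.333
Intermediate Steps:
y(J, W) = (3 + J)/(2 + W)
-7*(y(5, -5) + 15) = -7*((3 + 5)/(2 - 5) + 15) = -7*(8/(-3) + 15) = -7*(-⅓*8 + 15) = -7*(-8/3 + 15) = -7*37/3 = -259/3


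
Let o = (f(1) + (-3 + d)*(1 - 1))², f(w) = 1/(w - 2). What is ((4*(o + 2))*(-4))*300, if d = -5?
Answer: -14400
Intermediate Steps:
f(w) = 1/(-2 + w)
o = 1 (o = (1/(-2 + 1) + (-3 - 5)*(1 - 1))² = (1/(-1) - 8*0)² = (-1 + 0)² = (-1)² = 1)
((4*(o + 2))*(-4))*300 = ((4*(1 + 2))*(-4))*300 = ((4*3)*(-4))*300 = (12*(-4))*300 = -48*300 = -14400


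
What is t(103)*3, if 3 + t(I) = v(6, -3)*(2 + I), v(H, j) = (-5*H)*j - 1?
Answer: 28026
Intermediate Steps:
v(H, j) = -1 - 5*H*j (v(H, j) = -5*H*j - 1 = -1 - 5*H*j)
t(I) = 175 + 89*I (t(I) = -3 + (-1 - 5*6*(-3))*(2 + I) = -3 + (-1 + 90)*(2 + I) = -3 + 89*(2 + I) = -3 + (178 + 89*I) = 175 + 89*I)
t(103)*3 = (175 + 89*103)*3 = (175 + 9167)*3 = 9342*3 = 28026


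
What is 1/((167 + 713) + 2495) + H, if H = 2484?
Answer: 8383501/3375 ≈ 2484.0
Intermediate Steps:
1/((167 + 713) + 2495) + H = 1/((167 + 713) + 2495) + 2484 = 1/(880 + 2495) + 2484 = 1/3375 + 2484 = 8383501/3375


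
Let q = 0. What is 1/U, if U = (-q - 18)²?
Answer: 1/324 ≈ 0.0030864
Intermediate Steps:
U = 324 (U = (-1*0 - 18)² = (0 - 18)² = (-18)² = 324)
1/U = 1/324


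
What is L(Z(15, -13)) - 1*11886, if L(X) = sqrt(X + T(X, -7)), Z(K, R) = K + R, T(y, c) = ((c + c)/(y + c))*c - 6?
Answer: -11886 + I*sqrt(590)/5 ≈ -11886.0 + 4.858*I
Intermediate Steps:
T(y, c) = -6 + 2*c**2/(c + y) (T(y, c) = ((2*c)/(c + y))*c - 6 = (2*c/(c + y))*c - 6 = 2*c**2/(c + y) - 6 = -6 + 2*c**2/(c + y))
L(X) = sqrt(X + 2*(70 - 3*X)/(-7 + X)) (L(X) = sqrt(X + 2*((-7)**2 - 3*(-7) - 3*X)/(-7 + X)) = sqrt(X + 2*(49 + 21 - 3*X)/(-7 + X)) = sqrt(X + 2*(70 - 3*X)/(-7 + X)))
L(Z(15, -13)) - 1*11886 = sqrt((140 + (15 - 13)**2 - 13*(15 - 13))/(-7 + (15 - 13))) - 1*11886 = sqrt((140 + 2**2 - 13*2)/(-7 + 2)) - 11886 = sqrt((140 + 4 - 26)/(-5)) - 11886 = sqrt(-1/5*118) - 11886 = sqrt(-118/5) - 11886 = I*sqrt(590)/5 - 11886 = -11886 + I*sqrt(590)/5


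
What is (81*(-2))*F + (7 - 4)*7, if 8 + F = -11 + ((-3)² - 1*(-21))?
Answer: -1761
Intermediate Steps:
F = 11 (F = -8 + (-11 + ((-3)² - 1*(-21))) = -8 + (-11 + (9 + 21)) = -8 + (-11 + 30) = -8 + 19 = 11)
(81*(-2))*F + (7 - 4)*7 = (81*(-2))*11 + (7 - 4)*7 = -162*11 + 3*7 = -1782 + 21 = -1761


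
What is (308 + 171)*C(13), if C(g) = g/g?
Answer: 479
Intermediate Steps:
C(g) = 1
(308 + 171)*C(13) = (308 + 171)*1 = 479*1 = 479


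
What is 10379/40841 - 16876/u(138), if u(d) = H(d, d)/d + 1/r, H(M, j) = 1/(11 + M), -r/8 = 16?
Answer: 907008304851331/417272497 ≈ 2.1737e+6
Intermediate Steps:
r = -128 (r = -8*16 = -128)
u(d) = -1/128 + 1/(d*(11 + d)) (u(d) = 1/((11 + d)*d) + 1/(-128) = 1/(d*(11 + d)) + 1*(-1/128) = 1/(d*(11 + d)) - 1/128 = -1/128 + 1/(d*(11 + d)))
10379/40841 - 16876/u(138) = 10379/40841 - 16876*17664*(11 + 138)/(128 - 1*138*(11 + 138)) = 10379*(1/40841) - 16876*2631936/(128 - 1*138*149) = 10379/40841 - 16876*2631936/(128 - 20562) = 10379/40841 - 16876/((1/128)*(1/138)*(1/149)*(-20434)) = 10379/40841 - 16876/(-10217/1315968) = 10379/40841 - 16876*(-1315968/10217) = 10379/40841 + 22208275968/10217 = 907008304851331/417272497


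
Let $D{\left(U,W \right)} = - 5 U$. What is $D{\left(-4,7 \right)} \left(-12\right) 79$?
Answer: $-18960$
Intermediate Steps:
$D{\left(-4,7 \right)} \left(-12\right) 79 = \left(-5\right) \left(-4\right) \left(-12\right) 79 = 20 \left(-12\right) 79 = \left(-240\right) 79 = -18960$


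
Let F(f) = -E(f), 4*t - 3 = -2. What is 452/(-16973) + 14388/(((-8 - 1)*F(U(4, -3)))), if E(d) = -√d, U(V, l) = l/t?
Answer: -452/16973 + 2398*I*√3/9 ≈ -0.026631 + 461.5*I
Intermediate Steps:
t = ¼ (t = ¾ + (¼)*(-2) = ¾ - ½ = ¼ ≈ 0.25000)
U(V, l) = 4*l (U(V, l) = l/(¼) = l*4 = 4*l)
F(f) = √f (F(f) = -(-1)*√f = √f)
452/(-16973) + 14388/(((-8 - 1)*F(U(4, -3)))) = 452/(-16973) + 14388/(((-8 - 1)*√(4*(-3)))) = 452*(-1/16973) + 14388/((-18*I*√3)) = -452/16973 + 14388/((-18*I*√3)) = -452/16973 + 14388*(I*√3/54) = -452/16973 + 2398*I*√3/9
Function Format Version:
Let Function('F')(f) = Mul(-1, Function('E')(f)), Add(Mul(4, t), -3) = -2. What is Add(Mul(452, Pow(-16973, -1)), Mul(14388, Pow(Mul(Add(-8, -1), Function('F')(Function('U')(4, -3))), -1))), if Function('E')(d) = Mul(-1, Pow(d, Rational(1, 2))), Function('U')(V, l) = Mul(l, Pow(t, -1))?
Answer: Add(Rational(-452, 16973), Mul(Rational(2398, 9), I, Pow(3, Rational(1, 2)))) ≈ Add(-0.026631, Mul(461.50, I))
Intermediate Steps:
t = Rational(1, 4) (t = Add(Rational(3, 4), Mul(Rational(1, 4), -2)) = Add(Rational(3, 4), Rational(-1, 2)) = Rational(1, 4) ≈ 0.25000)
Function('U')(V, l) = Mul(4, l) (Function('U')(V, l) = Mul(l, Pow(Rational(1, 4), -1)) = Mul(l, 4) = Mul(4, l))
Function('F')(f) = Pow(f, Rational(1, 2)) (Function('F')(f) = Mul(-1, Mul(-1, Pow(f, Rational(1, 2)))) = Pow(f, Rational(1, 2)))
Add(Mul(452, Pow(-16973, -1)), Mul(14388, Pow(Mul(Add(-8, -1), Function('F')(Function('U')(4, -3))), -1))) = Add(Mul(452, Pow(-16973, -1)), Mul(14388, Pow(Mul(Add(-8, -1), Pow(Mul(4, -3), Rational(1, 2))), -1))) = Add(Mul(452, Rational(-1, 16973)), Mul(14388, Pow(Mul(-9, Pow(-12, Rational(1, 2))), -1))) = Add(Rational(-452, 16973), Mul(14388, Pow(Mul(-9, Mul(2, I, Pow(3, Rational(1, 2)))), -1))) = Add(Rational(-452, 16973), Mul(14388, Pow(Mul(-18, I, Pow(3, Rational(1, 2))), -1))) = Add(Rational(-452, 16973), Mul(14388, Mul(Rational(1, 54), I, Pow(3, Rational(1, 2))))) = Add(Rational(-452, 16973), Mul(Rational(2398, 9), I, Pow(3, Rational(1, 2))))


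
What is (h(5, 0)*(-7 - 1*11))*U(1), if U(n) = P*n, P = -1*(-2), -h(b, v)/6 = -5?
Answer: -1080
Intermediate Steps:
h(b, v) = 30 (h(b, v) = -6*(-5) = 30)
P = 2
U(n) = 2*n
(h(5, 0)*(-7 - 1*11))*U(1) = (30*(-7 - 1*11))*(2*1) = (30*(-7 - 11))*2 = (30*(-18))*2 = -540*2 = -1080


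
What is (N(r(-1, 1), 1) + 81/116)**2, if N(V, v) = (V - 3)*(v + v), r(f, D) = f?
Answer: 717409/13456 ≈ 53.315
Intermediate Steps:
N(V, v) = 2*v*(-3 + V) (N(V, v) = (-3 + V)*(2*v) = 2*v*(-3 + V))
(N(r(-1, 1), 1) + 81/116)**2 = (2*1*(-3 - 1) + 81/116)**2 = (2*1*(-4) + 81*(1/116))**2 = (-8 + 81/116)**2 = (-847/116)**2 = 717409/13456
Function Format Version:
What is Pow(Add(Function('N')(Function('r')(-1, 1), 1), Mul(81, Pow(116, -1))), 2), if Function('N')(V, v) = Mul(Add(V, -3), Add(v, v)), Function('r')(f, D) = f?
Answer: Rational(717409, 13456) ≈ 53.315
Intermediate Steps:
Function('N')(V, v) = Mul(2, v, Add(-3, V)) (Function('N')(V, v) = Mul(Add(-3, V), Mul(2, v)) = Mul(2, v, Add(-3, V)))
Pow(Add(Function('N')(Function('r')(-1, 1), 1), Mul(81, Pow(116, -1))), 2) = Pow(Add(Mul(2, 1, Add(-3, -1)), Mul(81, Pow(116, -1))), 2) = Pow(Add(Mul(2, 1, -4), Mul(81, Rational(1, 116))), 2) = Pow(Add(-8, Rational(81, 116)), 2) = Pow(Rational(-847, 116), 2) = Rational(717409, 13456)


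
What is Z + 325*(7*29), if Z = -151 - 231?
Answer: 65593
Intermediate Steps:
Z = -382
Z + 325*(7*29) = -382 + 325*(7*29) = -382 + 325*203 = -382 + 65975 = 65593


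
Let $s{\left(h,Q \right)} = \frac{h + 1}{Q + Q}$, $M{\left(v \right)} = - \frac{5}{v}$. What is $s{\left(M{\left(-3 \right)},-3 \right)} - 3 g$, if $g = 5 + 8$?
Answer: $- \frac{355}{9} \approx -39.444$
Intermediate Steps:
$g = 13$
$s{\left(h,Q \right)} = \frac{1 + h}{2 Q}$
$s{\left(M{\left(-3 \right)},-3 \right)} - 3 g = \frac{1 - \frac{5}{-3}}{2 \left(-3\right)} - 39 = \frac{1}{2} \left(- \frac{1}{3}\right) \left(1 - - \frac{5}{3}\right) - 39 = \frac{1}{2} \left(- \frac{1}{3}\right) \left(1 + \frac{5}{3}\right) - 39 = \frac{1}{2} \left(- \frac{1}{3}\right) \frac{8}{3} - 39 = - \frac{4}{9} - 39 = - \frac{355}{9}$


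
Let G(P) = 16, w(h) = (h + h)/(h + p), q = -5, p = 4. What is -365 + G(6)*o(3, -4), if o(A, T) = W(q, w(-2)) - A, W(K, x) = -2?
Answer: -445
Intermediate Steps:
w(h) = 2*h/(4 + h) (w(h) = (h + h)/(h + 4) = (2*h)/(4 + h) = 2*h/(4 + h))
o(A, T) = -2 - A
-365 + G(6)*o(3, -4) = -365 + 16*(-2 - 1*3) = -365 + 16*(-2 - 3) = -365 + 16*(-5) = -365 - 80 = -445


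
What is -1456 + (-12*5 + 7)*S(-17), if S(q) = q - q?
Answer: -1456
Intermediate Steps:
S(q) = 0
-1456 + (-12*5 + 7)*S(-17) = -1456 + (-12*5 + 7)*0 = -1456 + (-60 + 7)*0 = -1456 - 53*0 = -1456 + 0 = -1456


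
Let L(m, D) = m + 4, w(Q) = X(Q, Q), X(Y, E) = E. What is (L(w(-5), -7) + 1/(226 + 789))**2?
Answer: 1028196/1030225 ≈ 0.99803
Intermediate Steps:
w(Q) = Q
L(m, D) = 4 + m
(L(w(-5), -7) + 1/(226 + 789))**2 = ((4 - 5) + 1/(226 + 789))**2 = (-1 + 1/1015)**2 = (-1014/1015)**2 = 1028196/1030225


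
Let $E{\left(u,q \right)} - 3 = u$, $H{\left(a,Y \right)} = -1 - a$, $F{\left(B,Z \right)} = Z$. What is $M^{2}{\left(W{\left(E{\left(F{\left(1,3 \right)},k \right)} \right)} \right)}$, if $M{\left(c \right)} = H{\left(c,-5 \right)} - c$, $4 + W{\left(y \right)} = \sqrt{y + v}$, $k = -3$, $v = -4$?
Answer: $57 - 28 \sqrt{2} \approx 17.402$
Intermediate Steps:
$E{\left(u,q \right)} = 3 + u$
$W{\left(y \right)} = -4 + \sqrt{-4 + y}$ ($W{\left(y \right)} = -4 + \sqrt{y - 4} = -4 + \sqrt{-4 + y}$)
$M{\left(c \right)} = -1 - 2 c$ ($M{\left(c \right)} = \left(-1 - c\right) - c = -1 - 2 c$)
$M^{2}{\left(W{\left(E{\left(F{\left(1,3 \right)},k \right)} \right)} \right)} = \left(-1 - 2 \left(-4 + \sqrt{-4 + \left(3 + 3\right)}\right)\right)^{2} = \left(-1 - 2 \left(-4 + \sqrt{-4 + 6}\right)\right)^{2} = \left(-1 - 2 \left(-4 + \sqrt{2}\right)\right)^{2} = \left(-1 + \left(8 - 2 \sqrt{2}\right)\right)^{2} = \left(7 - 2 \sqrt{2}\right)^{2}$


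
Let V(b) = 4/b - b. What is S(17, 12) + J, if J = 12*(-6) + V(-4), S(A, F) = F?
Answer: -57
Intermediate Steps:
V(b) = -b + 4/b
J = -69 (J = 12*(-6) + (-1*(-4) + 4/(-4)) = -72 + (4 + 4*(-1/4)) = -72 + (4 - 1) = -72 + 3 = -69)
S(17, 12) + J = 12 - 69 = -57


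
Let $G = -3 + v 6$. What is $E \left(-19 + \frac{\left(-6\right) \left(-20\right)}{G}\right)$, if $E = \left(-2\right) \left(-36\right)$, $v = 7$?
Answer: $- \frac{14904}{13} \approx -1146.5$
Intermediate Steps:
$G = 39$ ($G = -3 + 7 \cdot 6 = -3 + 42 = 39$)
$E = 72$
$E \left(-19 + \frac{\left(-6\right) \left(-20\right)}{G}\right) = 72 \left(-19 + \frac{\left(-6\right) \left(-20\right)}{39}\right) = 72 \left(-19 + 120 \cdot \frac{1}{39}\right) = 72 \left(-19 + \frac{40}{13}\right) = 72 \left(- \frac{207}{13}\right) = - \frac{14904}{13}$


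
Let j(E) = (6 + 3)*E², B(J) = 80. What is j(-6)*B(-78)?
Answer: 25920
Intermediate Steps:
j(E) = 9*E²
j(-6)*B(-78) = (9*(-6)²)*80 = (9*36)*80 = 324*80 = 25920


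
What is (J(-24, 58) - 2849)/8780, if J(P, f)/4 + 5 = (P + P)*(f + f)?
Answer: -25141/8780 ≈ -2.8634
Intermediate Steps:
J(P, f) = -20 + 16*P*f (J(P, f) = -20 + 4*((P + P)*(f + f)) = -20 + 4*((2*P)*(2*f)) = -20 + 4*(4*P*f) = -20 + 16*P*f)
(J(-24, 58) - 2849)/8780 = ((-20 + 16*(-24)*58) - 2849)/8780 = ((-20 - 22272) - 2849)*(1/8780) = (-22292 - 2849)*(1/8780) = -25141*1/8780 = -25141/8780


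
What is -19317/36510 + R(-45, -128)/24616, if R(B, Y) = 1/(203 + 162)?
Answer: -5785337259/10934550280 ≈ -0.52909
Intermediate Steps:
R(B, Y) = 1/365
-19317/36510 + R(-45, -128)/24616 = -19317/36510 + (1/365)/24616 = -19317*1/36510 + (1/365)*(1/24616) = -6439/12170 + 1/8984840 = -5785337259/10934550280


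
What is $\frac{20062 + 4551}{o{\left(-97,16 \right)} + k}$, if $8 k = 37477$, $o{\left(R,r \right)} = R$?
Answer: $\frac{196904}{36701} \approx 5.3651$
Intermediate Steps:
$k = \frac{37477}{8}$ ($k = \frac{1}{8} \cdot 37477 = \frac{37477}{8} \approx 4684.6$)
$\frac{20062 + 4551}{o{\left(-97,16 \right)} + k} = \frac{20062 + 4551}{-97 + \frac{37477}{8}} = \frac{24613}{\frac{36701}{8}} = 24613 \cdot \frac{8}{36701} = \frac{196904}{36701}$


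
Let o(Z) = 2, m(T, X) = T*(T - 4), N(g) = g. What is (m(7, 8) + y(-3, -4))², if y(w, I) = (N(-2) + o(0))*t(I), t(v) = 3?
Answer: 441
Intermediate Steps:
m(T, X) = T*(-4 + T)
y(w, I) = 0 (y(w, I) = (-2 + 2)*3 = 0*3 = 0)
(m(7, 8) + y(-3, -4))² = (7*(-4 + 7) + 0)² = (7*3 + 0)² = (21 + 0)² = 21² = 441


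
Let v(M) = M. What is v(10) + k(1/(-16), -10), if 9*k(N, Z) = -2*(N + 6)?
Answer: 625/72 ≈ 8.6806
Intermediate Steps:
k(N, Z) = -4/3 - 2*N/9 (k(N, Z) = (-2*(N + 6))/9 = (-2*(6 + N))/9 = (-12 - 2*N)/9 = -4/3 - 2*N/9)
v(10) + k(1/(-16), -10) = 10 + (-4/3 - 2/9/(-16)) = 10 + (-4/3 - 2/9*(-1/16)) = 10 + (-4/3 + 1/72) = 10 - 95/72 = 625/72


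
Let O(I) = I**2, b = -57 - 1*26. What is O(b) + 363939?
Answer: 370828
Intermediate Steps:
b = -83 (b = -57 - 26 = -83)
O(b) + 363939 = (-83)**2 + 363939 = 6889 + 363939 = 370828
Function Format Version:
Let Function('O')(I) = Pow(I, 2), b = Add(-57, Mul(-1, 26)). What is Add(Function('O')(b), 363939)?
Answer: 370828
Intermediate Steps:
b = -83 (b = Add(-57, -26) = -83)
Add(Function('O')(b), 363939) = Add(Pow(-83, 2), 363939) = Add(6889, 363939) = 370828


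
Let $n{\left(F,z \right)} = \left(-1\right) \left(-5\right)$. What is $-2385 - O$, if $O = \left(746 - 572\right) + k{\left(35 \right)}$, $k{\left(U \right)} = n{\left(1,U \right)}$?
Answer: $-2564$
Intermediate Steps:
$n{\left(F,z \right)} = 5$
$k{\left(U \right)} = 5$
$O = 179$ ($O = \left(746 - 572\right) + 5 = 174 + 5 = 179$)
$-2385 - O = -2385 - 179 = -2564$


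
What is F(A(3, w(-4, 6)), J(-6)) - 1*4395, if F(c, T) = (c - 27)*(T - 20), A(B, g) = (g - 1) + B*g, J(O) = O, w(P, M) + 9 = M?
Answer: -3355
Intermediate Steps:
w(P, M) = -9 + M
A(B, g) = -1 + g + B*g (A(B, g) = (-1 + g) + B*g = -1 + g + B*g)
F(c, T) = (-27 + c)*(-20 + T)
F(A(3, w(-4, 6)), J(-6)) - 1*4395 = (540 - 27*(-6) - 20*(-1 + (-9 + 6) + 3*(-9 + 6)) - 6*(-1 + (-9 + 6) + 3*(-9 + 6))) - 1*4395 = (540 + 162 - 20*(-1 - 3 + 3*(-3)) - 6*(-1 - 3 + 3*(-3))) - 4395 = (540 + 162 - 20*(-1 - 3 - 9) - 6*(-1 - 3 - 9)) - 4395 = (540 + 162 - 20*(-13) - 6*(-13)) - 4395 = (540 + 162 + 260 + 78) - 4395 = 1040 - 4395 = -3355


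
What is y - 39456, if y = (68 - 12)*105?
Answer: -33576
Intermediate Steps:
y = 5880 (y = 56*105 = 5880)
y - 39456 = 5880 - 39456 = -33576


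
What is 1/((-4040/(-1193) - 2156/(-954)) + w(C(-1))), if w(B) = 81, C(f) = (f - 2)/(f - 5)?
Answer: 569061/49307075 ≈ 0.011541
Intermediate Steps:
C(f) = (-2 + f)/(-5 + f)
1/((-4040/(-1193) - 2156/(-954)) + w(C(-1))) = 1/((-4040/(-1193) - 2156/(-954)) + 81) = 1/((-4040*(-1/1193) - 2156*(-1/954)) + 81) = 1/((4040/1193 + 1078/477) + 81) = 1/(3213134/569061 + 81) = 1/(49307075/569061) = 569061/49307075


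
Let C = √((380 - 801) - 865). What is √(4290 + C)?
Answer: √(4290 + I*√1286) ≈ 65.499 + 0.2738*I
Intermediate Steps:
C = I*√1286 (C = √(-421 - 865) = √(-1286) = I*√1286 ≈ 35.861*I)
√(4290 + C) = √(4290 + I*√1286)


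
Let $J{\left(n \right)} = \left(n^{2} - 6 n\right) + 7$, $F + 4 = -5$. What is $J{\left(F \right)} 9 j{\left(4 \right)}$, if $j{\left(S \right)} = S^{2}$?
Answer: $20448$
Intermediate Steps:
$F = -9$ ($F = -4 - 5 = -9$)
$J{\left(n \right)} = 7 + n^{2} - 6 n$
$J{\left(F \right)} 9 j{\left(4 \right)} = \left(7 + \left(-9\right)^{2} - -54\right) 9 \cdot 4^{2} = \left(7 + 81 + 54\right) 9 \cdot 16 = 142 \cdot 9 \cdot 16 = 1278 \cdot 16 = 20448$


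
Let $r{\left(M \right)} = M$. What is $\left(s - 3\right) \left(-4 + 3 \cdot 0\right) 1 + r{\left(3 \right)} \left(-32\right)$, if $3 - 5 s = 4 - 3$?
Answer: $- \frac{428}{5} \approx -85.6$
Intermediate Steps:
$s = \frac{2}{5}$ ($s = \frac{3}{5} - \frac{4 - 3}{5} = \frac{3}{5} - \frac{1}{5} = \frac{2}{5} \approx 0.4$)
$\left(s - 3\right) \left(-4 + 3 \cdot 0\right) 1 + r{\left(3 \right)} \left(-32\right) = \left(\frac{2}{5} - 3\right) \left(-4 + 3 \cdot 0\right) 1 + 3 \left(-32\right) = - \frac{13 \left(-4 + 0\right)}{5} \cdot 1 - 96 = \left(- \frac{13}{5}\right) \left(-4\right) 1 - 96 = \frac{52}{5} \cdot 1 - 96 = \frac{52}{5} - 96 = - \frac{428}{5}$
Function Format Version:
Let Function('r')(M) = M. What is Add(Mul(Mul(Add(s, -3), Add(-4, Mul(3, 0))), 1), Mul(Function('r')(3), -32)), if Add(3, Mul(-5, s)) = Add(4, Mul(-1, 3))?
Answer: Rational(-428, 5) ≈ -85.600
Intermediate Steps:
s = Rational(2, 5) (s = Add(Rational(3, 5), Mul(Rational(-1, 5), Add(4, Mul(-1, 3)))) = Add(Rational(3, 5), Mul(Rational(-1, 5), Add(4, -3))) = Add(Rational(3, 5), Mul(Rational(-1, 5), 1)) = Add(Rational(3, 5), Rational(-1, 5)) = Rational(2, 5) ≈ 0.40000)
Add(Mul(Mul(Add(s, -3), Add(-4, Mul(3, 0))), 1), Mul(Function('r')(3), -32)) = Add(Mul(Mul(Add(Rational(2, 5), -3), Add(-4, Mul(3, 0))), 1), Mul(3, -32)) = Add(Mul(Mul(Rational(-13, 5), Add(-4, 0)), 1), -96) = Add(Mul(Mul(Rational(-13, 5), -4), 1), -96) = Add(Mul(Rational(52, 5), 1), -96) = Add(Rational(52, 5), -96) = Rational(-428, 5)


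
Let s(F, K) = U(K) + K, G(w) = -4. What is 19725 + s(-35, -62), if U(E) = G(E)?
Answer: 19659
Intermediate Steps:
U(E) = -4
s(F, K) = -4 + K
19725 + s(-35, -62) = 19725 + (-4 - 62) = 19725 - 66 = 19659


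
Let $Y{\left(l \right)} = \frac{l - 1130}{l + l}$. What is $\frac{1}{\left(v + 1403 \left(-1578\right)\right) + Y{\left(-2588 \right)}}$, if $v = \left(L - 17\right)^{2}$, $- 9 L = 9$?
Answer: $- \frac{2588}{5728820821} \approx -4.5175 \cdot 10^{-7}$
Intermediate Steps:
$L = -1$ ($L = \left(- \frac{1}{9}\right) 9 = -1$)
$Y{\left(l \right)} = \frac{-1130 + l}{2 l}$
$v = 324$ ($v = \left(-1 - 17\right)^{2} = \left(-18\right)^{2} = 324$)
$\frac{1}{\left(v + 1403 \left(-1578\right)\right) + Y{\left(-2588 \right)}} = \frac{1}{\left(324 + 1403 \left(-1578\right)\right) + \frac{-1130 - 2588}{2 \left(-2588\right)}} = \frac{1}{\left(324 - 2213934\right) + \frac{1}{2} \left(- \frac{1}{2588}\right) \left(-3718\right)} = \frac{1}{-2213610 + \frac{1859}{2588}} = \frac{1}{- \frac{5728820821}{2588}} = - \frac{2588}{5728820821}$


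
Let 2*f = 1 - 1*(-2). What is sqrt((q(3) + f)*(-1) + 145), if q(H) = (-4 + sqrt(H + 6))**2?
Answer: sqrt(570)/2 ≈ 11.937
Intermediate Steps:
f = 3/2 (f = (1 - 1*(-2))/2 = (1 + 2)/2 = (1/2)*3 = 3/2 ≈ 1.5000)
q(H) = (-4 + sqrt(6 + H))**2
sqrt((q(3) + f)*(-1) + 145) = sqrt(((-4 + sqrt(6 + 3))**2 + 3/2)*(-1) + 145) = sqrt(((-4 + sqrt(9))**2 + 3/2)*(-1) + 145) = sqrt(((-4 + 3)**2 + 3/2)*(-1) + 145) = sqrt(((-1)**2 + 3/2)*(-1) + 145) = sqrt((1 + 3/2)*(-1) + 145) = sqrt((5/2)*(-1) + 145) = sqrt(-5/2 + 145) = sqrt(285/2) = sqrt(570)/2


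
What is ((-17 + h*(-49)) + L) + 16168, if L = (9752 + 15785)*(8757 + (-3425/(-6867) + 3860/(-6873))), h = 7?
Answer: 3518397832463644/15732297 ≈ 2.2364e+8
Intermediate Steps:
L = 3518149136312668/15732297 (L = 25537*(8757 + (-3425*(-1/6867) + 3860*(-1/6873))) = 25537*(8757 + (3425/6867 - 3860/6873)) = 25537*(8757 - 988865/15732297) = 25537*(137766735964/15732297) = 3518149136312668/15732297 ≈ 2.2363e+8)
((-17 + h*(-49)) + L) + 16168 = ((-17 + 7*(-49)) + 3518149136312668/15732297) + 16168 = ((-17 - 343) + 3518149136312668/15732297) + 16168 = (-360 + 3518149136312668/15732297) + 16168 = 3518143472685748/15732297 + 16168 = 3518397832463644/15732297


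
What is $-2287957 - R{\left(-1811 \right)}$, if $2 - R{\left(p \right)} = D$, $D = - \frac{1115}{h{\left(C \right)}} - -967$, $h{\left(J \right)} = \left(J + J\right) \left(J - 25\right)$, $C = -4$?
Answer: $- \frac{530583259}{232} \approx -2.287 \cdot 10^{6}$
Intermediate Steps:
$h{\left(J \right)} = 2 J \left(-25 + J\right)$
$D = \frac{223229}{232}$ ($D = - \frac{1115}{2 \left(-4\right) \left(-25 - 4\right)} - -967 = - \frac{1115}{2 \left(-4\right) \left(-29\right)} + 967 = - \frac{1115}{232} + 967 = \frac{223229}{232} \approx 962.19$)
$R{\left(p \right)} = - \frac{222765}{232}$ ($R{\left(p \right)} = 2 - \frac{223229}{232} = - \frac{222765}{232}$)
$-2287957 - R{\left(-1811 \right)} = -2287957 - - \frac{222765}{232} = -2287957 + \frac{222765}{232} = - \frac{530583259}{232}$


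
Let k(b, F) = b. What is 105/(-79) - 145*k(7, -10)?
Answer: -80290/79 ≈ -1016.3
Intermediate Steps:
105/(-79) - 145*k(7, -10) = 105/(-79) - 145*7 = 105*(-1/79) - 1015 = -105/79 - 1015 = -80290/79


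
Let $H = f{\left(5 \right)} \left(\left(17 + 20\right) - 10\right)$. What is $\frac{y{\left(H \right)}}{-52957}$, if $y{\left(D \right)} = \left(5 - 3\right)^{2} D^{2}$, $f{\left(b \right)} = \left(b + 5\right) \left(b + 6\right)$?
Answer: $- \frac{35283600}{52957} \approx -666.27$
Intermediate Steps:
$f{\left(b \right)} = \left(5 + b\right) \left(6 + b\right)$
$H = 2970$ ($H = \left(30 + 5^{2} + 11 \cdot 5\right) \left(\left(17 + 20\right) - 10\right) = \left(30 + 25 + 55\right) \left(37 - 10\right) = 110 \cdot 27 = 2970$)
$y{\left(D \right)} = 4 D^{2}$ ($y{\left(D \right)} = 2^{2} D^{2} = 4 D^{2}$)
$\frac{y{\left(H \right)}}{-52957} = \frac{4 \cdot 2970^{2}}{-52957} = 4 \cdot 8820900 \left(- \frac{1}{52957}\right) = 35283600 \left(- \frac{1}{52957}\right) = - \frac{35283600}{52957}$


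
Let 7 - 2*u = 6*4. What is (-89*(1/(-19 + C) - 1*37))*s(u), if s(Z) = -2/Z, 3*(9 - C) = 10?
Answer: 131987/170 ≈ 776.39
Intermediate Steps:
C = 17/3 (C = 9 - ⅓*10 = 9 - 10/3 = 17/3 ≈ 5.6667)
u = -17/2 (u = 7/2 - 3*4 = 7/2 - ½*24 = 7/2 - 12 = -17/2 ≈ -8.5000)
(-89*(1/(-19 + C) - 1*37))*s(u) = (-89*(1/(-19 + 17/3) - 1*37))*(-2/(-17/2)) = (-89*(1/(-40/3) - 37))*(-2*(-2/17)) = -89*(-3/40 - 37)*(4/17) = -89*(-1483/40)*(4/17) = (131987/40)*(4/17) = 131987/170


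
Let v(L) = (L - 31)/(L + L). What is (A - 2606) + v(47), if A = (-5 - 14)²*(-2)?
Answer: -156408/47 ≈ -3327.8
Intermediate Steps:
A = -722 (A = (-19)²*(-2) = 361*(-2) = -722)
v(L) = (-31 + L)/(2*L) (v(L) = (-31 + L)/((2*L)) = (-31 + L)*(1/(2*L)) = (-31 + L)/(2*L))
(A - 2606) + v(47) = (-722 - 2606) + (½)*(-31 + 47)/47 = -3328 + (½)*(1/47)*16 = -3328 + 8/47 = -156408/47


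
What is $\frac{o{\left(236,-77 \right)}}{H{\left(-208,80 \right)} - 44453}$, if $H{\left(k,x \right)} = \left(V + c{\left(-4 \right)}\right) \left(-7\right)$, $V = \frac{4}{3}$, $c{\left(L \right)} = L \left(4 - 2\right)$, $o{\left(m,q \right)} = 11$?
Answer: $- \frac{33}{133219} \approx -0.00024771$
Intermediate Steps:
$c{\left(L \right)} = 2 L$ ($c{\left(L \right)} = L 2 = 2 L$)
$V = \frac{4}{3}$ ($V = 4 \cdot \frac{1}{3} = \frac{4}{3} \approx 1.3333$)
$H{\left(k,x \right)} = \frac{140}{3}$ ($H{\left(k,x \right)} = \left(\frac{4}{3} + 2 \left(-4\right)\right) \left(-7\right) = \left(\frac{4}{3} - 8\right) \left(-7\right) = \left(- \frac{20}{3}\right) \left(-7\right) = \frac{140}{3}$)
$\frac{o{\left(236,-77 \right)}}{H{\left(-208,80 \right)} - 44453} = \frac{11}{\frac{140}{3} - 44453} = \frac{11}{- \frac{133219}{3}} = 11 \left(- \frac{3}{133219}\right) = - \frac{33}{133219}$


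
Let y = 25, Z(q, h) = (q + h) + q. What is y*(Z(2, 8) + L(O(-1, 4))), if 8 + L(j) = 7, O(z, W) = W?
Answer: 275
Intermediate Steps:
Z(q, h) = h + 2*q (Z(q, h) = (h + q) + q = h + 2*q)
L(j) = -1 (L(j) = -8 + 7 = -1)
y*(Z(2, 8) + L(O(-1, 4))) = 25*((8 + 2*2) - 1) = 25*((8 + 4) - 1) = 25*(12 - 1) = 25*11 = 275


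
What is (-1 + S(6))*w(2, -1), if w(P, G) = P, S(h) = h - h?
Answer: -2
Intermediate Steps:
S(h) = 0
(-1 + S(6))*w(2, -1) = (-1 + 0)*2 = -1*2 = -2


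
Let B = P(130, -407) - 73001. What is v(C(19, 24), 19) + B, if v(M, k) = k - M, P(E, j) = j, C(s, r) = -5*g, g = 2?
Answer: -73379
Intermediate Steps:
C(s, r) = -10 (C(s, r) = -5*2 = -10)
B = -73408 (B = -407 - 73001 = -73408)
v(C(19, 24), 19) + B = (19 - 1*(-10)) - 73408 = (19 + 10) - 73408 = 29 - 73408 = -73379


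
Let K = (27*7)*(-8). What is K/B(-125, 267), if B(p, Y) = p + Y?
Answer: -756/71 ≈ -10.648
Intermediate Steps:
K = -1512 (K = 189*(-8) = -1512)
B(p, Y) = Y + p
K/B(-125, 267) = -1512/(267 - 125) = -1512/142 = -1512*1/142 = -756/71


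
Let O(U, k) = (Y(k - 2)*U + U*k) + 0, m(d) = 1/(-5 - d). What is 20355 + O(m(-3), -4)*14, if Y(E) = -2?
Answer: 20397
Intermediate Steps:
O(U, k) = -2*U + U*k (O(U, k) = (-2*U + U*k) + 0 = -2*U + U*k)
20355 + O(m(-3), -4)*14 = 20355 + ((-1/(5 - 3))*(-2 - 4))*14 = 20355 + (-1/2*(-6))*14 = 20355 + (-1*½*(-6))*14 = 20355 - ½*(-6)*14 = 20355 + 3*14 = 20355 + 42 = 20397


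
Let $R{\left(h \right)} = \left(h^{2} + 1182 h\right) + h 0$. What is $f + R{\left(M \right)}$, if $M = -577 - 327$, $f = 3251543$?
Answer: $3000231$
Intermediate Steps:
$M = -904$ ($M = -577 - 327 = -904$)
$R{\left(h \right)} = h^{2} + 1182 h$ ($R{\left(h \right)} = \left(h^{2} + 1182 h\right) + 0 = h^{2} + 1182 h$)
$f + R{\left(M \right)} = 3251543 - 904 \left(1182 - 904\right) = 3251543 - 251312 = 3000231$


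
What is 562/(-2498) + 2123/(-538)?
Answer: -2802805/671962 ≈ -4.1711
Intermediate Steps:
562/(-2498) + 2123/(-538) = 562*(-1/2498) + 2123*(-1/538) = -281/1249 - 2123/538 = -2802805/671962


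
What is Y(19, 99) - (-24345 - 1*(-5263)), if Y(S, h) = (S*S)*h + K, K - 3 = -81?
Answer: 54743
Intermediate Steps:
K = -78 (K = 3 - 81 = -78)
Y(S, h) = -78 + h*S² (Y(S, h) = (S*S)*h - 78 = S²*h - 78 = h*S² - 78 = -78 + h*S²)
Y(19, 99) - (-24345 - 1*(-5263)) = (-78 + 99*19²) - (-24345 - 1*(-5263)) = (-78 + 99*361) - (-24345 + 5263) = (-78 + 35739) - 1*(-19082) = 35661 + 19082 = 54743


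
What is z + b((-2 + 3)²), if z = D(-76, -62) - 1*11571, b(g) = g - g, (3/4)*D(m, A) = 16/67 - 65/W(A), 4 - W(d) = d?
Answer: -76757041/6633 ≈ -11572.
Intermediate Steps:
W(d) = 4 - d
D(m, A) = 64/201 - 260/(3*(4 - A)) (D(m, A) = 4*(16/67 - 65/(4 - A))/3 = 64/201 - 260/(3*(4 - A)))
b(g) = 0
z = -76757041/6633 (z = 4*(4291 + 16*(-62))/(201*(-4 - 62)) - 1*11571 = (4/201)*(4291 - 992)/(-66) - 11571 = (4/201)*(-1/66)*3299 - 11571 = -6598/6633 - 11571 = -76757041/6633 ≈ -11572.)
z + b((-2 + 3)²) = -76757041/6633 + 0 = -76757041/6633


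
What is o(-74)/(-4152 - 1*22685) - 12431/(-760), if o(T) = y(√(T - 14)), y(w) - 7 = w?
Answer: 333605427/20396120 - 2*I*√22/26837 ≈ 16.356 - 0.00034955*I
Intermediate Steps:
y(w) = 7 + w
o(T) = 7 + √(-14 + T) (o(T) = 7 + √(T - 14) = 7 + √(-14 + T))
o(-74)/(-4152 - 1*22685) - 12431/(-760) = (7 + √(-14 - 74))/(-4152 - 1*22685) - 12431/(-760) = (7 + √(-88))/(-4152 - 22685) - 12431*(-1/760) = (7 + 2*I*√22)/(-26837) + 12431/760 = (7 + 2*I*√22)*(-1/26837) + 12431/760 = (-7/26837 - 2*I*√22/26837) + 12431/760 = 333605427/20396120 - 2*I*√22/26837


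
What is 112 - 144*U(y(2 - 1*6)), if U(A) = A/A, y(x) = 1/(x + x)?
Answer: -32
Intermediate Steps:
y(x) = 1/(2*x)
U(A) = 1
112 - 144*U(y(2 - 1*6)) = 112 - 144*1 = 112 - 144 = -32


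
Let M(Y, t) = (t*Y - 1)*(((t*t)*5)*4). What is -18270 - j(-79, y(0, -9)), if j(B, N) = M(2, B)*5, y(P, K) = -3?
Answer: 99213630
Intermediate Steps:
M(Y, t) = 20*t²*(-1 + Y*t) (M(Y, t) = (Y*t - 1)*((t²*5)*4) = (-1 + Y*t)*((5*t²)*4) = (-1 + Y*t)*(20*t²) = 20*t²*(-1 + Y*t))
j(B, N) = 100*B²*(-1 + 2*B) (j(B, N) = (20*B²*(-1 + 2*B))*5 = 100*B²*(-1 + 2*B))
-18270 - j(-79, y(0, -9)) = -18270 - (-79)²*(-100 + 200*(-79)) = -18270 - 6241*(-100 - 15800) = -18270 - 6241*(-15900) = -18270 - 1*(-99231900) = -18270 + 99231900 = 99213630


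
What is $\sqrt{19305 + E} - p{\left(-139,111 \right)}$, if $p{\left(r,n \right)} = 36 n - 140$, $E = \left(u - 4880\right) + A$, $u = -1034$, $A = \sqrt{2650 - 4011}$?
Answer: $-3856 + \sqrt{13391 + i \sqrt{1361}} \approx -3740.3 + 0.1594 i$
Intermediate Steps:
$A = i \sqrt{1361}$ ($A = \sqrt{-1361} = i \sqrt{1361} \approx 36.892 i$)
$E = -5914 + i \sqrt{1361}$ ($E = \left(-1034 - 4880\right) + i \sqrt{1361} = -5914 + i \sqrt{1361} \approx -5914.0 + 36.892 i$)
$p{\left(r,n \right)} = -140 + 36 n$
$\sqrt{19305 + E} - p{\left(-139,111 \right)} = \sqrt{19305 - \left(5914 - i \sqrt{1361}\right)} - \left(-140 + 36 \cdot 111\right) = \sqrt{13391 + i \sqrt{1361}} - \left(-140 + 3996\right) = \sqrt{13391 + i \sqrt{1361}} - 3856 = -3856 + \sqrt{13391 + i \sqrt{1361}}$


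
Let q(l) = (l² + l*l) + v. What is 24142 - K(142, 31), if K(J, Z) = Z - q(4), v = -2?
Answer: 24141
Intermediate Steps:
q(l) = -2 + 2*l² (q(l) = (l² + l*l) - 2 = (l² + l²) - 2 = 2*l² - 2 = -2 + 2*l²)
K(J, Z) = -30 + Z (K(J, Z) = Z - (-2 + 2*4²) = Z - (-2 + 2*16) = Z - (-2 + 32) = Z - 1*30 = Z - 30 = -30 + Z)
24142 - K(142, 31) = 24142 - (-30 + 31) = 24142 - 1*1 = 24142 - 1 = 24141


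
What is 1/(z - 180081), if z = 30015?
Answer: -1/150066 ≈ -6.6637e-6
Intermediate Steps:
1/(z - 180081) = 1/(30015 - 180081) = 1/(-150066) = -1/150066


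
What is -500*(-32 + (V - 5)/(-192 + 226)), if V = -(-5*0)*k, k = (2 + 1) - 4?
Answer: 273250/17 ≈ 16074.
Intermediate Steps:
k = -1 (k = 3 - 4 = -1)
V = 0 (V = -(-5*0)*(-1) = -0*(-1) = -1*0 = 0)
-500*(-32 + (V - 5)/(-192 + 226)) = -500*(-32 + (0 - 5)/(-192 + 226)) = -500*(-32 - 5/34) = -500*(-1093/34) = 273250/17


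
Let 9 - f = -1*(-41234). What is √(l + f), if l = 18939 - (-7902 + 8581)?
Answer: I*√22965 ≈ 151.54*I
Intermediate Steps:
f = -41225 (f = 9 - (-1)*(-41234) = 9 - 1*41234 = 9 - 41234 = -41225)
l = 18260 (l = 18939 - 1*679 = 18939 - 679 = 18260)
√(l + f) = √(18260 - 41225) = √(-22965) = I*√22965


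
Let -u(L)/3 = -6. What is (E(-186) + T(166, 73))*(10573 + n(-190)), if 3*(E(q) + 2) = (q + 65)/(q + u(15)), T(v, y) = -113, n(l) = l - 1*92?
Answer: -595221149/504 ≈ -1.1810e+6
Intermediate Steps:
n(l) = -92 + l (n(l) = l - 92 = -92 + l)
u(L) = 18 (u(L) = -3*(-6) = 18)
E(q) = -2 + (65 + q)/(3*(18 + q)) (E(q) = -2 + ((q + 65)/(q + 18))/3 = -2 + ((65 + q)/(18 + q))/3 = -2 + (65 + q)/(3*(18 + q)))
(E(-186) + T(166, 73))*(10573 + n(-190)) = ((-43 - 5*(-186))/(3*(18 - 186)) - 113)*(10573 + (-92 - 190)) = ((1/3)*(-43 + 930)/(-168) - 113)*(10573 - 282) = ((1/3)*(-1/168)*887 - 113)*10291 = (-887/504 - 113)*10291 = -57839/504*10291 = -595221149/504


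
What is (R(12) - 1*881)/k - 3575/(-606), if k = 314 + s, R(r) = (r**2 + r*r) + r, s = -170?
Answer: 27119/14544 ≈ 1.8646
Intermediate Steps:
R(r) = r + 2*r**2 (R(r) = (r**2 + r**2) + r = 2*r**2 + r = r + 2*r**2)
k = 144 (k = 314 - 170 = 144)
(R(12) - 1*881)/k - 3575/(-606) = (12*(1 + 2*12) - 1*881)/144 - 3575/(-606) = (12*(1 + 24) - 881)*(1/144) - 3575*(-1/606) = (12*25 - 881)*(1/144) + 3575/606 = (300 - 881)*(1/144) + 3575/606 = -581*1/144 + 3575/606 = -581/144 + 3575/606 = 27119/14544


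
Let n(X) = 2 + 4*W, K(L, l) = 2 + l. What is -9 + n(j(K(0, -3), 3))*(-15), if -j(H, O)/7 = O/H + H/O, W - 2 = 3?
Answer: -339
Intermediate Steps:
W = 5 (W = 2 + 3 = 5)
j(H, O) = -7*H/O - 7*O/H (j(H, O) = -7*(O/H + H/O) = -7*(H/O + O/H) = -7*H/O - 7*O/H)
n(X) = 22 (n(X) = 2 + 4*5 = 2 + 20 = 22)
-9 + n(j(K(0, -3), 3))*(-15) = -9 + 22*(-15) = -9 - 330 = -339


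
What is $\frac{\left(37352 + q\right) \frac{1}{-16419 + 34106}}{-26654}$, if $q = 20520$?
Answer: $- \frac{28936}{235714649} \approx -0.00012276$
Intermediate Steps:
$\frac{\left(37352 + q\right) \frac{1}{-16419 + 34106}}{-26654} = \frac{\left(37352 + 20520\right) \frac{1}{-16419 + 34106}}{-26654} = \frac{57872}{17687} \left(- \frac{1}{26654}\right) = - \frac{28936}{235714649}$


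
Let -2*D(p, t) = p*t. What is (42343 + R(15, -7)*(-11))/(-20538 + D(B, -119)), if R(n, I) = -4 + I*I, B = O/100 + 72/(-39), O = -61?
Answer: -108804800/53778767 ≈ -2.0232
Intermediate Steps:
B = -3193/1300 (B = -61/100 + 72/(-39) = -61*1/100 + 72*(-1/39) = -61/100 - 24/13 = -3193/1300 ≈ -2.4562)
D(p, t) = -p*t/2
R(n, I) = -4 + I**2
(42343 + R(15, -7)*(-11))/(-20538 + D(B, -119)) = (42343 + (-4 + (-7)**2)*(-11))/(-20538 - 1/2*(-3193/1300)*(-119)) = (42343 + (-4 + 49)*(-11))/(-20538 - 379967/2600) = (42343 + 45*(-11))/(-53778767/2600) = (42343 - 495)*(-2600/53778767) = 41848*(-2600/53778767) = -108804800/53778767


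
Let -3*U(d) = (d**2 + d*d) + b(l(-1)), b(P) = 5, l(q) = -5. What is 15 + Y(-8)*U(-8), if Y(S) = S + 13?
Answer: -620/3 ≈ -206.67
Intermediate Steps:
Y(S) = 13 + S
U(d) = -5/3 - 2*d**2/3 (U(d) = -((d**2 + d*d) + 5)/3 = -((d**2 + d**2) + 5)/3 = -(2*d**2 + 5)/3 = -(5 + 2*d**2)/3 = -5/3 - 2*d**2/3)
15 + Y(-8)*U(-8) = 15 + (13 - 8)*(-5/3 - 2/3*(-8)**2) = 15 + 5*(-5/3 - 2/3*64) = 15 + 5*(-5/3 - 128/3) = 15 + 5*(-133/3) = 15 - 665/3 = -620/3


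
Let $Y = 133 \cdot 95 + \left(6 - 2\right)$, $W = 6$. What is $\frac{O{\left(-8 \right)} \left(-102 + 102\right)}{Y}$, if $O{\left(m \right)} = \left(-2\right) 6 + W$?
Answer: $0$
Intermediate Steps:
$O{\left(m \right)} = -6$ ($O{\left(m \right)} = \left(-2\right) 6 + 6 = -12 + 6 = -6$)
$Y = 12639$ ($Y = 12635 + \left(6 - 2\right) = 12635 + 4 = 12639$)
$\frac{O{\left(-8 \right)} \left(-102 + 102\right)}{Y} = \frac{\left(-6\right) \left(-102 + 102\right)}{12639} = \left(-6\right) 0 \cdot \frac{1}{12639} = 0 \cdot \frac{1}{12639} = 0$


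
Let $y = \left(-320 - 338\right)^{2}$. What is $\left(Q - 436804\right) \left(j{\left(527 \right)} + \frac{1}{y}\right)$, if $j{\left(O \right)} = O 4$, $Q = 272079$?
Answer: $- \frac{150342549413925}{432964} \approx -3.4724 \cdot 10^{8}$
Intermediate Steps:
$j{\left(O \right)} = 4 O$
$y = 432964$ ($y = \left(-658\right)^{2} = 432964$)
$\left(Q - 436804\right) \left(j{\left(527 \right)} + \frac{1}{y}\right) = \left(272079 - 436804\right) \left(4 \cdot 527 + \frac{1}{432964}\right) = - 164725 \left(2108 + \frac{1}{432964}\right) = \left(-164725\right) \frac{912688113}{432964} = - \frac{150342549413925}{432964}$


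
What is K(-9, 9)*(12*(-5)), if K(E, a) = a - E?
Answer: -1080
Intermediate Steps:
K(-9, 9)*(12*(-5)) = (9 - 1*(-9))*(12*(-5)) = (9 + 9)*(-60) = 18*(-60) = -1080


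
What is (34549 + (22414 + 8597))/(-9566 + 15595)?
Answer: 65560/6029 ≈ 10.874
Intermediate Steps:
(34549 + (22414 + 8597))/(-9566 + 15595) = (34549 + 31011)/6029 = 65560*(1/6029) = 65560/6029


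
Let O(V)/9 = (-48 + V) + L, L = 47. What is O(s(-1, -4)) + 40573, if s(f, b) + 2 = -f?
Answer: 40555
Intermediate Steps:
s(f, b) = -2 - f
O(V) = -9 + 9*V (O(V) = 9*((-48 + V) + 47) = 9*(-1 + V) = -9 + 9*V)
O(s(-1, -4)) + 40573 = (-9 + 9*(-2 - 1*(-1))) + 40573 = (-9 + 9*(-2 + 1)) + 40573 = (-9 + 9*(-1)) + 40573 = (-9 - 9) + 40573 = -18 + 40573 = 40555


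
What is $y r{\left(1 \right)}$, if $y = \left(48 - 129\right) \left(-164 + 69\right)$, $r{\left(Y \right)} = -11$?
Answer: $-84645$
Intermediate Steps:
$y = 7695$ ($y = \left(-81\right) \left(-95\right) = 7695$)
$y r{\left(1 \right)} = 7695 \left(-11\right) = -84645$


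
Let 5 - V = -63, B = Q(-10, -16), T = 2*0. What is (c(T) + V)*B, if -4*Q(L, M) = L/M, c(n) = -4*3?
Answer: -35/4 ≈ -8.7500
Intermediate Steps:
T = 0
c(n) = -12
Q(L, M) = -L/(4*M)
B = -5/32 (B = -¼*(-10)/(-16) = -¼*(-10)*(-1/16) = -5/32 ≈ -0.15625)
V = 68 (V = 5 - 1*(-63) = 5 + 63 = 68)
(c(T) + V)*B = (-12 + 68)*(-5/32) = 56*(-5/32) = -35/4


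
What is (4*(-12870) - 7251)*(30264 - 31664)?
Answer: 82223400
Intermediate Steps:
(4*(-12870) - 7251)*(30264 - 31664) = (-51480 - 7251)*(-1400) = -58731*(-1400) = 82223400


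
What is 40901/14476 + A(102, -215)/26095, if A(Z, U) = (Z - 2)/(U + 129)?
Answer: 1311247851/464094356 ≈ 2.8254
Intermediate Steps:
A(Z, U) = (-2 + Z)/(129 + U)
40901/14476 + A(102, -215)/26095 = 40901/14476 + ((-2 + 102)/(129 - 215))/26095 = 40901*(1/14476) + (100/(-86))*(1/26095) = 5843/2068 - 1/86*100*(1/26095) = 5843/2068 - 50/43*1/26095 = 5843/2068 - 10/224417 = 1311247851/464094356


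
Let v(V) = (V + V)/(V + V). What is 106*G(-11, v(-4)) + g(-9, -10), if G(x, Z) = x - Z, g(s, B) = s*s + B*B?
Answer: -1091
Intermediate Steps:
g(s, B) = B² + s² (g(s, B) = s² + B² = B² + s²)
v(V) = 1 (v(V) = (2*V)/((2*V)) = (2*V)*(1/(2*V)) = 1)
106*G(-11, v(-4)) + g(-9, -10) = 106*(-11 - 1*1) + ((-10)² + (-9)²) = 106*(-11 - 1) + (100 + 81) = 106*(-12) + 181 = -1272 + 181 = -1091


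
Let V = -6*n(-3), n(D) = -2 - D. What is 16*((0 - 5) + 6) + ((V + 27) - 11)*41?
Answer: 426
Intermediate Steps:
V = -6 (V = -6*(-2 - 1*(-3)) = -6*(-2 + 3) = -6*1 = -6)
16*((0 - 5) + 6) + ((V + 27) - 11)*41 = 16*((0 - 5) + 6) + ((-6 + 27) - 11)*41 = 16*(-5 + 6) + (21 - 11)*41 = 16*1 + 10*41 = 16 + 410 = 426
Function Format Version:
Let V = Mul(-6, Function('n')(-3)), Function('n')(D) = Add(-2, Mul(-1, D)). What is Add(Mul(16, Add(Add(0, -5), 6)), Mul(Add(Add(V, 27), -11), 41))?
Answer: 426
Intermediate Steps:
V = -6 (V = Mul(-6, Add(-2, Mul(-1, -3))) = Mul(-6, Add(-2, 3)) = Mul(-6, 1) = -6)
Add(Mul(16, Add(Add(0, -5), 6)), Mul(Add(Add(V, 27), -11), 41)) = Add(Mul(16, Add(Add(0, -5), 6)), Mul(Add(Add(-6, 27), -11), 41)) = Add(Mul(16, Add(-5, 6)), Mul(Add(21, -11), 41)) = Add(Mul(16, 1), Mul(10, 41)) = Add(16, 410) = 426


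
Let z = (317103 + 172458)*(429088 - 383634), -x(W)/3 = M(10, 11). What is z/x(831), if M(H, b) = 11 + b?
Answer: -3708750949/11 ≈ -3.3716e+8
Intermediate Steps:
x(W) = -66 (x(W) = -3*(11 + 11) = -3*22 = -66)
z = 22252505694 (z = 489561*45454 = 22252505694)
z/x(831) = 22252505694/(-66) = 22252505694*(-1/66) = -3708750949/11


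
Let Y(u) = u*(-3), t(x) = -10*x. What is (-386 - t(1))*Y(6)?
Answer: 6768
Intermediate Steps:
Y(u) = -3*u
(-386 - t(1))*Y(6) = (-386 - (-10))*(-3*6) = (-386 - 1*(-10))*(-18) = (-386 + 10)*(-18) = -376*(-18) = 6768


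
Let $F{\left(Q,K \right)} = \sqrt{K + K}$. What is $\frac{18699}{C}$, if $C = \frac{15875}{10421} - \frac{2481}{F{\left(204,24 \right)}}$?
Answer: $- \frac{49495018866000}{222814375069667} - \frac{6717422649690372 \sqrt{3}}{222814375069667} \approx -52.44$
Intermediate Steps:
$F{\left(Q,K \right)} = \sqrt{2} \sqrt{K}$ ($F{\left(Q,K \right)} = \sqrt{2 K} = \sqrt{2} \sqrt{K}$)
$C = \frac{15875}{10421} - \frac{827 \sqrt{3}}{4}$ ($C = \frac{15875}{10421} - \frac{2481}{\sqrt{2} \sqrt{24}} = 15875 \cdot \frac{1}{10421} - \frac{2481}{\sqrt{2} \cdot 2 \sqrt{6}} = \frac{15875}{10421} - \frac{2481}{4 \sqrt{3}} = \frac{15875}{10421} - 2481 \frac{\sqrt{3}}{12} = \frac{15875}{10421} - \frac{827 \sqrt{3}}{4} \approx -356.58$)
$\frac{18699}{C} = \frac{18699}{\frac{15875}{10421} - \frac{827 \sqrt{3}}{4}}$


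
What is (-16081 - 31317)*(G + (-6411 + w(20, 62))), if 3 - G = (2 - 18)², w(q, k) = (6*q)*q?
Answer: 202105072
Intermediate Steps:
w(q, k) = 6*q²
G = -253 (G = 3 - (2 - 18)² = 3 - 1*(-16)² = 3 - 1*256 = 3 - 256 = -253)
(-16081 - 31317)*(G + (-6411 + w(20, 62))) = (-16081 - 31317)*(-253 + (-6411 + 6*20²)) = -47398*(-253 + (-6411 + 6*400)) = -47398*(-253 + (-6411 + 2400)) = -47398*(-253 - 4011) = -47398*(-4264) = 202105072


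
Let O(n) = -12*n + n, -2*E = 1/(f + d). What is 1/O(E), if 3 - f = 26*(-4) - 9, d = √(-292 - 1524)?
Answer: 232/11 + 4*I*√454/11 ≈ 21.091 + 7.7481*I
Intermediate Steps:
d = 2*I*√454 (d = √(-1816) = 2*I*√454 ≈ 42.615*I)
f = 116 (f = 3 - (26*(-4) - 9) = 3 - (-104 - 9) = 3 - 1*(-113) = 3 + 113 = 116)
E = -1/(2*(116 + 2*I*√454)) ≈ -0.0037978 + 0.0013952*I
O(n) = -11*n
1/O(E) = 1/(-11*I/(4*(√454 - 58*I))) = 4*I*(√454 - 58*I)/11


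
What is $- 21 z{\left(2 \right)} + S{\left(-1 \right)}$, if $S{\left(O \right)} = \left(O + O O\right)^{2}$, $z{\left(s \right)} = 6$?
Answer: $-126$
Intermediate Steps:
$S{\left(O \right)} = \left(O + O^{2}\right)^{2}$
$- 21 z{\left(2 \right)} + S{\left(-1 \right)} = \left(-21\right) 6 + \left(-1\right)^{2} \left(1 - 1\right)^{2} = -126 + 1 \cdot 0^{2} = -126 + 1 \cdot 0 = -126 + 0 = -126$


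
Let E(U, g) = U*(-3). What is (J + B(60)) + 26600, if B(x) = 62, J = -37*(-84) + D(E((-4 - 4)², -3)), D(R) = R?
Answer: 29578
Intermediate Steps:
E(U, g) = -3*U
J = 2916 (J = -37*(-84) - 3*(-4 - 4)² = 3108 - 3*(-8)² = 3108 - 3*64 = 3108 - 192 = 2916)
(J + B(60)) + 26600 = (2916 + 62) + 26600 = 2978 + 26600 = 29578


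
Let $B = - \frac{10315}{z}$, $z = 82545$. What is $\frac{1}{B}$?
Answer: $- \frac{16509}{2063} \approx -8.0024$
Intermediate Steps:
$B = - \frac{2063}{16509}$ ($B = - \frac{10315}{82545} = \left(-10315\right) \frac{1}{82545} = - \frac{2063}{16509} \approx -0.12496$)
$\frac{1}{B} = \frac{1}{- \frac{2063}{16509}} = - \frac{16509}{2063}$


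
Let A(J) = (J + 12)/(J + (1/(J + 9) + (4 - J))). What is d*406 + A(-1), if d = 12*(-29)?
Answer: -423856/3 ≈ -1.4129e+5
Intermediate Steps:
d = -348
A(J) = (12 + J)/(4 + 1/(9 + J)) (A(J) = (12 + J)/(J + (1/(9 + J) + (4 - J))) = (12 + J)/(J + (4 + 1/(9 + J) - J)) = (12 + J)/(4 + 1/(9 + J)))
d*406 + A(-1) = -348*406 + (108 + (-1)**2 + 21*(-1))/(37 + 4*(-1)) = -141288 + (108 + 1 - 21)/(37 - 4) = -141288 + 88/33 = -141288 + (1/33)*88 = -141288 + 8/3 = -423856/3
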